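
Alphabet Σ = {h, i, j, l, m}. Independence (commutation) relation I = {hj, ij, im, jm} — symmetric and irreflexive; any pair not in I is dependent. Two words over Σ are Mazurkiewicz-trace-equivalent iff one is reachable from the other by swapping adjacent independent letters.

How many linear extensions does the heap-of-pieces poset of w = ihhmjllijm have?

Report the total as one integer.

0(i) covers ∅
1(h) covers 0:i
2(h) covers 1:h
3(m) covers 2:h
4(j) covers ∅
5(l) covers 3:m, 4:j
6(l) covers 5:l
7(i) covers 6:l
8(j) covers 6:l
9(m) covers 6:l
floor of heap: 0:i, 4:j
completions by unplaced set U, small U first (add the entries for U minus each lowest piece of U):
  |U|=1: {7}:1  {8}:1  {9}:1
  |U|=2: {7,8}:2  {7,9}:2  {8,9}:2
  |U|=3: {7,8,9}:6
  |U|=4: {6,7,8,9}:6
  |U|=5: {5,6,7,8,9}:6
  |U|=6: {3,5,6,7,8,9}:6  {4,5,6,7,8,9}:6
  |U|=7: {2,3,5,6,7,8,9}:6  {3,4,5,6,7,8,9}:12
  |U|=8: {1,2,3,5,6,7,8,9}:6  {2,3,4,5,6,7,8,9}:18
  start at 0(i): 24
  start at 4(j): 6
sum over floor = 30

30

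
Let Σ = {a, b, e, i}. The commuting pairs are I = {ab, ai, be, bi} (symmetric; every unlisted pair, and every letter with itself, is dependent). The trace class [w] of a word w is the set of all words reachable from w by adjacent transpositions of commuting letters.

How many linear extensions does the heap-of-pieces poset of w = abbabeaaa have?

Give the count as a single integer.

84

drop 0:a onto floor
drop 1:b onto floor
drop 2:b onto {1:b}
drop 3:a onto {0:a}
drop 4:b onto {2:b}
drop 5:e onto {3:a}
drop 6:a onto {5:e}
drop 7:a onto {6:a}
drop 8:a onto {7:a}
ground layer = {0:a, 1:b}
drop-orders for the pieces not yet dropped (sum over which currently-grounded one goes next):
  1 to go: {4} 1  {8} 1
  2 to go: {2,4} 1  {4,8} 2  {7,8} 1
  3 to go: {1,2,4} 1  {2,4,8} 3  {4,7,8} 3  {6,7,8} 1
  4 to go: {1,2,4,8} 4  {2,4,7,8} 6  {4,6,7,8} 4  {5,6,7,8} 1
  5 to go: {1,2,4,7,8} 10  {2,4,6,7,8} 10  {3,5,6,7,8} 1  {4,5,6,7,8} 5
  6 to go: {0,3,5,6,7,8} 1  {1,2,4,6,7,8} 20  {2,4,5,6,7,8} 15  {3,4,5,6,7,8} 6
  7 to go: {0,3,4,5,6,7,8} 7  {1,2,4,5,6,7,8} 35  {2,3,4,5,6,7,8} 21
  if 0:a drops first: 56 orders
  if 1:b drops first: 28 orders
heap linearizations: 84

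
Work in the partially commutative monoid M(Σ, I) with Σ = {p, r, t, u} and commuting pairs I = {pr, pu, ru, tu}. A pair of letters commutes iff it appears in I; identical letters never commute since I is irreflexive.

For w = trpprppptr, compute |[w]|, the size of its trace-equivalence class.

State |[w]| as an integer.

drop 0:t onto floor
drop 1:r onto {0:t}
drop 2:p onto {0:t}
drop 3:p onto {2:p}
drop 4:r onto {1:r}
drop 5:p onto {3:p}
drop 6:p onto {5:p}
drop 7:p onto {6:p}
drop 8:t onto {4:r, 7:p}
drop 9:r onto {8:t}
ground layer = {0:t}
drop-orders for the pieces not yet dropped (sum over which currently-grounded one goes next):
  1 to go: {9} 1
  2 to go: {8,9} 1
  3 to go: {4,8,9} 1  {7,8,9} 1
  4 to go: {1,4,8,9} 1  {4,7,8,9} 2  {6,7,8,9} 1
  5 to go: {1,4,7,8,9} 3  {4,6,7,8,9} 3  {5,6,7,8,9} 1
  6 to go: {1,4,6,7,8,9} 6  {3,5,6,7,8,9} 1  {4,5,6,7,8,9} 4
  7 to go: {1,4,5,6,7,8,9} 10  {2,3,5,6,7,8,9} 1  {3,4,5,6,7,8,9} 5
  8 to go: {1,3,4,5,6,7,8,9} 15  {2,3,4,5,6,7,8,9} 6
  if 0:t drops first: 21 orders

21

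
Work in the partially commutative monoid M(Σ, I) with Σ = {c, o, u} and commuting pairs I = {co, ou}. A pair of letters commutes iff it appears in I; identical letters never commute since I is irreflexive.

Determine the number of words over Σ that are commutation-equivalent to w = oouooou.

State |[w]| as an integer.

21

drop 0:o onto floor
drop 1:o onto {0:o}
drop 2:u onto floor
drop 3:o onto {1:o}
drop 4:o onto {3:o}
drop 5:o onto {4:o}
drop 6:u onto {2:u}
ground layer = {0:o, 2:u}
drop-orders for the pieces not yet dropped (sum over which currently-grounded one goes next):
  1 to go: {5} 1  {6} 1
  2 to go: {2,6} 1  {4,5} 1  {5,6} 2
  3 to go: {2,5,6} 3  {3,4,5} 1  {4,5,6} 3
  4 to go: {1,3,4,5} 1  {2,4,5,6} 6  {3,4,5,6} 4
  5 to go: {0,1,3,4,5} 1  {1,3,4,5,6} 5  {2,3,4,5,6} 10
  if 0:o drops first: 15 orders
  if 2:u drops first: 6 orders
heap linearizations: 21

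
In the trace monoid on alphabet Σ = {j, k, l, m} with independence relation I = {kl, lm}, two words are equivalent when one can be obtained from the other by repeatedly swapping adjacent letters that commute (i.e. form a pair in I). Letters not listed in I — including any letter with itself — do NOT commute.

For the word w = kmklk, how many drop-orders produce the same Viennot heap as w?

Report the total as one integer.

5

drop 0:k onto floor
drop 1:m onto {0:k}
drop 2:k onto {1:m}
drop 3:l onto floor
drop 4:k onto {2:k}
ground layer = {0:k, 3:l}
drop-orders for the pieces not yet dropped (sum over which currently-grounded one goes next):
  1 to go: {3} 1  {4} 1
  2 to go: {2,4} 1  {3,4} 2
  3 to go: {1,2,4} 1  {2,3,4} 3
  if 0:k drops first: 4 orders
  if 3:l drops first: 1 orders
heap linearizations: 5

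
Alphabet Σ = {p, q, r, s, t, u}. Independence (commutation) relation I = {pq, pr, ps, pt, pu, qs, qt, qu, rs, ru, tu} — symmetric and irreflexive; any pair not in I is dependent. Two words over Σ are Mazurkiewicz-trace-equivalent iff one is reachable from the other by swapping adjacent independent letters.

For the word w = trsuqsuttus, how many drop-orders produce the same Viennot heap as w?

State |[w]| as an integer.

drop 0:t onto floor
drop 1:r onto {0:t}
drop 2:s onto {0:t}
drop 3:u onto {2:s}
drop 4:q onto {1:r}
drop 5:s onto {3:u}
drop 6:u onto {5:s}
drop 7:t onto {1:r, 5:s}
drop 8:t onto {7:t}
drop 9:u onto {6:u}
drop 10:s onto {8:t, 9:u}
ground layer = {0:t}
drop-orders for the pieces not yet dropped (sum over which currently-grounded one goes next):
  1 to go: {4} 1  {10} 1
  2 to go: {4,10} 2  {8,10} 1  {9,10} 1
  3 to go: {4,8,10} 3  {4,9,10} 3  {6,9,10} 1  {7,8,10} 1  {8,9,10} 2
  4 to go: {4,6,9,10} 4  {4,7,8,10} 4  {4,8,9,10} 8  {6,8,9,10} 3  {7,8,9,10} 3
  5 to go: {1,4,7,8,10} 4  {4,6,8,9,10} 15  {4,7,8,9,10} 15  {6,7,8,9,10} 6
  6 to go: {1,4,7,8,9,10} 19  {4,6,7,8,9,10} 36  {5,6,7,8,9,10} 6
  7 to go: {1,4,6,7,8,9,10} 55  {3,5,6,7,8,9,10} 6  {4,5,6,7,8,9,10} 42
  8 to go: {1,4,5,6,7,8,9,10} 97  {2,3,5,6,7,8,9,10} 6  {3,4,5,6,7,8,9,10} 48
  9 to go: {1,3,4,5,6,7,8,9,10} 145  {2,3,4,5,6,7,8,9,10} 54
  if 0:t drops first: 199 orders

199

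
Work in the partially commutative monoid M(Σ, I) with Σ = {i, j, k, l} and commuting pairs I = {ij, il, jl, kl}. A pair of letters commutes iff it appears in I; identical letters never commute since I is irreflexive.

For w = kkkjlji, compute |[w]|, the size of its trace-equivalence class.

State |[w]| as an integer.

21

piece 0:k — minimal
piece 1:k rests on {0:k}
piece 2:k rests on {1:k}
piece 3:j rests on {2:k}
piece 4:l — minimal
piece 5:j rests on {3:j}
piece 6:i rests on {2:k}
minimal pieces: {0:k, 4:l}
ways to finish when only these pieces remain (= sum over removing one remaining piece with nothing left below it):
  1 left: {4}→1  {5}→1  {6}→1
  2 left: {3,5}→1  {4,5}→2  {4,6}→2  {5,6}→2
  3 left: {3,4,5}→3  {3,5,6}→3  {4,5,6}→6
  4 left: {2,3,5,6}→3  {3,4,5,6}→12
  5 left: {1,2,3,5,6}→3  {2,3,4,5,6}→15
  placing 0:k first → 18 extensions
  placing 4:l first → 3 extensions
total linear extensions = 21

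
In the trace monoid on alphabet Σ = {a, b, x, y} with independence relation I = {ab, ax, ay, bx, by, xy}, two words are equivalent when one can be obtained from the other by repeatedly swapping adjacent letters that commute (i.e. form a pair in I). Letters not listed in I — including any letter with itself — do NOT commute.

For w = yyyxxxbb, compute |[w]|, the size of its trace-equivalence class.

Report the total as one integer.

piece 0:y — minimal
piece 1:y rests on {0:y}
piece 2:y rests on {1:y}
piece 3:x — minimal
piece 4:x rests on {3:x}
piece 5:x rests on {4:x}
piece 6:b — minimal
piece 7:b rests on {6:b}
minimal pieces: {0:y, 3:x, 6:b}
ways to finish when only these pieces remain (= sum over removing one remaining piece with nothing left below it):
  1 left: {2}→1  {5}→1  {7}→1
  2 left: {1,2}→1  {2,5}→2  {2,7}→2  {4,5}→1  {5,7}→2  {6,7}→1
  3 left: {0,1,2}→1  {1,2,5}→3  {1,2,7}→3  {2,4,5}→3  {2,5,7}→6  {2,6,7}→3  {3,4,5}→1  {4,5,7}→3  {5,6,7}→3
  4 left: {0,1,2,5}→4  {0,1,2,7}→4  {1,2,4,5}→6  {1,2,5,7}→12  {1,2,6,7}→6  {2,3,4,5}→4  {2,4,5,7}→12  {2,5,6,7}→12  {3,4,5,7}→4  {4,5,6,7}→6
  5 left: {0,1,2,4,5}→10  {0,1,2,5,7}→20  {0,1,2,6,7}→10  {1,2,3,4,5}→10  {1,2,4,5,7}→30  {1,2,5,6,7}→30  {2,3,4,5,7}→20  {2,4,5,6,7}→30  {3,4,5,6,7}→10
  6 left: {0,1,2,3,4,5}→20  {0,1,2,4,5,7}→60  {0,1,2,5,6,7}→60  {1,2,3,4,5,7}→60  {1,2,4,5,6,7}→90  {2,3,4,5,6,7}→60
  placing 0:y first → 210 extensions
  placing 3:x first → 210 extensions
  placing 6:b first → 140 extensions
total linear extensions = 560

560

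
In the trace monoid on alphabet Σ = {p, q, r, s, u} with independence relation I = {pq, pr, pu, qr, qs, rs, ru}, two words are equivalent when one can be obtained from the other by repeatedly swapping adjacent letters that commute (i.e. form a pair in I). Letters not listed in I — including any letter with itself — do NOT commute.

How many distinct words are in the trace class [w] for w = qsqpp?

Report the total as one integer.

10

#0=q has no predecessor
#1=s has no predecessor
#2=q depends on [0:q]
#3=p depends on [1:s]
#4=p depends on [3:p]
sources: [0:q, 1:s]
N(rest) = Σ N(rest − s) over sources s of rest; N(one piece) = 1:
  size 1 → [2]=1  [4]=1
  size 2 → [0,2]=1  [2,4]=2  [3,4]=1
  size 3 → [0,2,4]=3  [1,3,4]=1  [2,3,4]=3
  first=0(q) contributes 4
  first=1(s) contributes 6
|[w]| = 10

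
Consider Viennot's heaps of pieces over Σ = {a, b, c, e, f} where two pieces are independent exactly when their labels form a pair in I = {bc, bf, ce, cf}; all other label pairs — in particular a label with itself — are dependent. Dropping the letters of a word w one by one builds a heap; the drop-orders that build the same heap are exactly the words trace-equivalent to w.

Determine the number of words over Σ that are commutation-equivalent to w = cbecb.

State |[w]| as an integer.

10

#0=c has no predecessor
#1=b has no predecessor
#2=e depends on [1:b]
#3=c depends on [0:c]
#4=b depends on [2:e]
sources: [0:c, 1:b]
N(rest) = Σ N(rest − s) over sources s of rest; N(one piece) = 1:
  size 1 → [3]=1  [4]=1
  size 2 → [0,3]=1  [2,4]=1  [3,4]=2
  size 3 → [0,3,4]=3  [1,2,4]=1  [2,3,4]=3
  first=0(c) contributes 4
  first=1(b) contributes 6
|[w]| = 10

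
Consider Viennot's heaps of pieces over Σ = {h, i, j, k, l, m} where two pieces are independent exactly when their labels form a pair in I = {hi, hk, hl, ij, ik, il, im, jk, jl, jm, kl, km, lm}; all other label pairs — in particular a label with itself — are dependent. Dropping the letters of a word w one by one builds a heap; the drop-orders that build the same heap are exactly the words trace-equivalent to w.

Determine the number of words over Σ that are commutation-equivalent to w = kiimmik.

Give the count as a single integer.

piece 0:k — minimal
piece 1:i — minimal
piece 2:i rests on {1:i}
piece 3:m — minimal
piece 4:m rests on {3:m}
piece 5:i rests on {2:i}
piece 6:k rests on {0:k}
minimal pieces: {0:k, 1:i, 3:m}
ways to finish when only these pieces remain (= sum over removing one remaining piece with nothing left below it):
  1 left: {4}→1  {5}→1  {6}→1
  2 left: {0,6}→1  {2,5}→1  {3,4}→1  {4,5}→2  {4,6}→2  {5,6}→2
  3 left: {0,4,6}→3  {0,5,6}→3  {1,2,5}→1  {2,4,5}→3  {2,5,6}→3  {3,4,5}→3  {3,4,6}→3  {4,5,6}→6
  4 left: {0,2,5,6}→6  {0,3,4,6}→6  {0,4,5,6}→12  {1,2,4,5}→4  {1,2,5,6}→4  {2,3,4,5}→6  {2,4,5,6}→12  {3,4,5,6}→12
  5 left: {0,1,2,5,6}→10  {0,2,4,5,6}→30  {0,3,4,5,6}→30  {1,2,3,4,5}→10  {1,2,4,5,6}→20  {2,3,4,5,6}→30
  placing 0:k first → 60 extensions
  placing 1:i first → 90 extensions
  placing 3:m first → 60 extensions
total linear extensions = 210

210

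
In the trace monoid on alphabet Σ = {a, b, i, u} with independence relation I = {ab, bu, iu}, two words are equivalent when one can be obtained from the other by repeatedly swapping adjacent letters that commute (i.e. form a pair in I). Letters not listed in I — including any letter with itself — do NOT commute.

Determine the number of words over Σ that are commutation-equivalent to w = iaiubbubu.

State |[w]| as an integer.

piece 0:i — minimal
piece 1:a rests on {0:i}
piece 2:i rests on {1:a}
piece 3:u rests on {1:a}
piece 4:b rests on {2:i}
piece 5:b rests on {4:b}
piece 6:u rests on {3:u}
piece 7:b rests on {5:b}
piece 8:u rests on {6:u}
minimal pieces: {0:i}
ways to finish when only these pieces remain (= sum over removing one remaining piece with nothing left below it):
  1 left: {7}→1  {8}→1
  2 left: {5,7}→1  {6,8}→1  {7,8}→2
  3 left: {3,6,8}→1  {4,5,7}→1  {5,7,8}→3  {6,7,8}→3
  4 left: {2,4,5,7}→1  {3,6,7,8}→4  {4,5,7,8}→4  {5,6,7,8}→6
  5 left: {2,4,5,7,8}→5  {3,5,6,7,8}→10  {4,5,6,7,8}→10
  6 left: {2,4,5,6,7,8}→15  {3,4,5,6,7,8}→20
  7 left: {2,3,4,5,6,7,8}→35
  placing 0:i first → 35 extensions

35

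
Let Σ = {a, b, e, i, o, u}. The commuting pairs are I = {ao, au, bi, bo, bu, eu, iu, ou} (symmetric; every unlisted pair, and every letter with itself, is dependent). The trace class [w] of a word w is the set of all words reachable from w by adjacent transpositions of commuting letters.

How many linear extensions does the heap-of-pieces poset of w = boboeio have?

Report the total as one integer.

6

piece 0:b — minimal
piece 1:o — minimal
piece 2:b rests on {0:b}
piece 3:o rests on {1:o}
piece 4:e rests on {2:b, 3:o}
piece 5:i rests on {4:e}
piece 6:o rests on {5:i}
minimal pieces: {0:b, 1:o}
ways to finish when only these pieces remain (= sum over removing one remaining piece with nothing left below it):
  1 left: {6}→1
  2 left: {5,6}→1
  3 left: {4,5,6}→1
  4 left: {2,4,5,6}→1  {3,4,5,6}→1
  5 left: {0,2,4,5,6}→1  {1,3,4,5,6}→1  {2,3,4,5,6}→2
  placing 0:b first → 3 extensions
  placing 1:o first → 3 extensions
total linear extensions = 6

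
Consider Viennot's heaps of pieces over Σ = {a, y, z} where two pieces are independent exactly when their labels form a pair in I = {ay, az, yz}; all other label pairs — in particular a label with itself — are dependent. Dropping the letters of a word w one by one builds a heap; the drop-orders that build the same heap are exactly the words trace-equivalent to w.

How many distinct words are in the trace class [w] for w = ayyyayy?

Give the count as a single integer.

21

drop 0:a onto floor
drop 1:y onto floor
drop 2:y onto {1:y}
drop 3:y onto {2:y}
drop 4:a onto {0:a}
drop 5:y onto {3:y}
drop 6:y onto {5:y}
ground layer = {0:a, 1:y}
drop-orders for the pieces not yet dropped (sum over which currently-grounded one goes next):
  1 to go: {4} 1  {6} 1
  2 to go: {0,4} 1  {4,6} 2  {5,6} 1
  3 to go: {0,4,6} 3  {3,5,6} 1  {4,5,6} 3
  4 to go: {0,4,5,6} 6  {2,3,5,6} 1  {3,4,5,6} 4
  5 to go: {0,3,4,5,6} 10  {1,2,3,5,6} 1  {2,3,4,5,6} 5
  if 0:a drops first: 6 orders
  if 1:y drops first: 15 orders
heap linearizations: 21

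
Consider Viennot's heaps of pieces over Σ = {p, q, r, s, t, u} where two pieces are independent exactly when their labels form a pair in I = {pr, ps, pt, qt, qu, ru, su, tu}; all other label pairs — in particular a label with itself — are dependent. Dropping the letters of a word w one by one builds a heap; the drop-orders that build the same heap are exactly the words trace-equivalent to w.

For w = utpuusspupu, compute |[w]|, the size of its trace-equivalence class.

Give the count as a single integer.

165

drop 0:u onto floor
drop 1:t onto floor
drop 2:p onto {0:u}
drop 3:u onto {2:p}
drop 4:u onto {3:u}
drop 5:s onto {1:t}
drop 6:s onto {5:s}
drop 7:p onto {4:u}
drop 8:u onto {7:p}
drop 9:p onto {8:u}
drop 10:u onto {9:p}
ground layer = {0:u, 1:t}
drop-orders for the pieces not yet dropped (sum over which currently-grounded one goes next):
  1 to go: {6} 1  {10} 1
  2 to go: {5,6} 1  {6,10} 2  {9,10} 1
  3 to go: {1,5,6} 1  {5,6,10} 3  {6,9,10} 3  {8,9,10} 1
  4 to go: {1,5,6,10} 4  {5,6,9,10} 6  {6,8,9,10} 4  {7,8,9,10} 1
  5 to go: {1,5,6,9,10} 10  {4,7,8,9,10} 1  {5,6,8,9,10} 10  {6,7,8,9,10} 5
  6 to go: {1,5,6,8,9,10} 20  {3,4,7,8,9,10} 1  {4,6,7,8,9,10} 6  {5,6,7,8,9,10} 15
  7 to go: {1,5,6,7,8,9,10} 35  {2,3,4,7,8,9,10} 1  {3,4,6,7,8,9,10} 7  {4,5,6,7,8,9,10} 21
  8 to go: {0,2,3,4,7,8,9,10} 1  {1,4,5,6,7,8,9,10} 56  {2,3,4,6,7,8,9,10} 8  {3,4,5,6,7,8,9,10} 28
  9 to go: {0,2,3,4,6,7,8,9,10} 9  {1,3,4,5,6,7,8,9,10} 84  {2,3,4,5,6,7,8,9,10} 36
  if 0:u drops first: 120 orders
  if 1:t drops first: 45 orders
heap linearizations: 165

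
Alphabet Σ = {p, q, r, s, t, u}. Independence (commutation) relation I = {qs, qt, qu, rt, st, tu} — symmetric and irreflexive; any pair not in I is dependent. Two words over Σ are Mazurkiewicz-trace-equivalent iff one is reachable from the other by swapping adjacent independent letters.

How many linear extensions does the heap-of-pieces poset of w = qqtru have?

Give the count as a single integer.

#0=q has no predecessor
#1=q depends on [0:q]
#2=t has no predecessor
#3=r depends on [1:q]
#4=u depends on [3:r]
sources: [0:q, 2:t]
N(rest) = Σ N(rest − s) over sources s of rest; N(one piece) = 1:
  size 1 → [2]=1  [4]=1
  size 2 → [2,4]=2  [3,4]=1
  size 3 → [1,3,4]=1  [2,3,4]=3
  first=0(q) contributes 4
  first=2(t) contributes 1
|[w]| = 5

5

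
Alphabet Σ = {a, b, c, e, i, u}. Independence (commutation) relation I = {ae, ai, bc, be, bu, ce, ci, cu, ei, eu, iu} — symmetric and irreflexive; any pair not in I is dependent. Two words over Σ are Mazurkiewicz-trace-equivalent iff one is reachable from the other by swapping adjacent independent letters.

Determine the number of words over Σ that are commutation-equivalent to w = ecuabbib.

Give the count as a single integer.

16

#0=e has no predecessor
#1=c has no predecessor
#2=u has no predecessor
#3=a depends on [1:c, 2:u]
#4=b depends on [3:a]
#5=b depends on [4:b]
#6=i depends on [5:b]
#7=b depends on [6:i]
sources: [0:e, 1:c, 2:u]
N(rest) = Σ N(rest − s) over sources s of rest; N(one piece) = 1:
  size 1 → [0]=1  [7]=1
  size 2 → [0,7]=2  [6,7]=1
  size 3 → [0,6,7]=3  [5,6,7]=1
  size 4 → [0,5,6,7]=4  [4,5,6,7]=1
  size 5 → [0,4,5,6,7]=5  [3,4,5,6,7]=1
  size 6 → [0,3,4,5,6,7]=6  [1,3,4,5,6,7]=1  [2,3,4,5,6,7]=1
  first=0(e) contributes 2
  first=1(c) contributes 7
  first=2(u) contributes 7
|[w]| = 16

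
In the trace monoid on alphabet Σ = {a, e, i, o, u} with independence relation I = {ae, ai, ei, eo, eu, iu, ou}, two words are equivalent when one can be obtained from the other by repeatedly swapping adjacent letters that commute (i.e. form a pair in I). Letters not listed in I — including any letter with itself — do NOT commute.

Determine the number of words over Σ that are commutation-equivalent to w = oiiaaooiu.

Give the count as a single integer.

piece 0:o — minimal
piece 1:i rests on {0:o}
piece 2:i rests on {1:i}
piece 3:a rests on {0:o}
piece 4:a rests on {3:a}
piece 5:o rests on {2:i, 4:a}
piece 6:o rests on {5:o}
piece 7:i rests on {6:o}
piece 8:u rests on {4:a}
minimal pieces: {0:o}
ways to finish when only these pieces remain (= sum over removing one remaining piece with nothing left below it):
  1 left: {7}→1  {8}→1
  2 left: {6,7}→1  {7,8}→2
  3 left: {5,6,7}→1  {6,7,8}→3
  4 left: {2,5,6,7}→1  {5,6,7,8}→4
  5 left: {1,2,5,6,7}→1  {2,5,6,7,8}→5  {4,5,6,7,8}→4
  6 left: {1,2,5,6,7,8}→6  {2,4,5,6,7,8}→9  {3,4,5,6,7,8}→4
  7 left: {1,2,4,5,6,7,8}→15  {2,3,4,5,6,7,8}→13
  placing 0:o first → 28 extensions

28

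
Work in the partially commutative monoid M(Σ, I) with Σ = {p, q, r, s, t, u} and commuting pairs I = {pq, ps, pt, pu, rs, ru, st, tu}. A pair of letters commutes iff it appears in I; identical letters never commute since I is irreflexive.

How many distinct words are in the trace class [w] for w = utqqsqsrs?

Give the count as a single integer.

#0=u has no predecessor
#1=t has no predecessor
#2=q depends on [0:u, 1:t]
#3=q depends on [2:q]
#4=s depends on [3:q]
#5=q depends on [4:s]
#6=s depends on [5:q]
#7=r depends on [5:q]
#8=s depends on [6:s]
sources: [0:u, 1:t]
N(rest) = Σ N(rest − s) over sources s of rest; N(one piece) = 1:
  size 1 → [7]=1  [8]=1
  size 2 → [6,8]=1  [7,8]=2
  size 3 → [6,7,8]=3
  size 4 → [5,6,7,8]=3
  size 5 → [4,5,6,7,8]=3
  size 6 → [3,4,5,6,7,8]=3
  size 7 → [2,3,4,5,6,7,8]=3
  first=0(u) contributes 3
  first=1(t) contributes 3
|[w]| = 6

6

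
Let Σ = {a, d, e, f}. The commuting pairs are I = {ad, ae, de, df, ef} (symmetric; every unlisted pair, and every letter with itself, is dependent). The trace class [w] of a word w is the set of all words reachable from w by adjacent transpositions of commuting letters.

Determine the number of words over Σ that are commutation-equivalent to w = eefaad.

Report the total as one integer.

#0=e has no predecessor
#1=e depends on [0:e]
#2=f has no predecessor
#3=a depends on [2:f]
#4=a depends on [3:a]
#5=d has no predecessor
sources: [0:e, 2:f, 5:d]
N(rest) = Σ N(rest − s) over sources s of rest; N(one piece) = 1:
  size 1 → [1]=1  [4]=1  [5]=1
  size 2 → [0,1]=1  [1,4]=2  [1,5]=2  [3,4]=1  [4,5]=2
  size 3 → [0,1,4]=3  [0,1,5]=3  [1,3,4]=3  [1,4,5]=6  [2,3,4]=1  [3,4,5]=3
  size 4 → [0,1,3,4]=6  [0,1,4,5]=12  [1,2,3,4]=4  [1,3,4,5]=12  [2,3,4,5]=4
  first=0(e) contributes 20
  first=2(f) contributes 30
  first=5(d) contributes 10
|[w]| = 60

60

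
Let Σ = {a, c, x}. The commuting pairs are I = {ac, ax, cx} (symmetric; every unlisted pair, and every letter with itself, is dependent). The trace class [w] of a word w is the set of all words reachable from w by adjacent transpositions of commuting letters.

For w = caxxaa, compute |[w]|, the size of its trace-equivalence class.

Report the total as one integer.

drop 0:c onto floor
drop 1:a onto floor
drop 2:x onto floor
drop 3:x onto {2:x}
drop 4:a onto {1:a}
drop 5:a onto {4:a}
ground layer = {0:c, 1:a, 2:x}
drop-orders for the pieces not yet dropped (sum over which currently-grounded one goes next):
  1 to go: {0} 1  {3} 1  {5} 1
  2 to go: {0,3} 2  {0,5} 2  {2,3} 1  {3,5} 2  {4,5} 1
  3 to go: {0,2,3} 3  {0,3,5} 6  {0,4,5} 3  {1,4,5} 1  {2,3,5} 3  {3,4,5} 3
  4 to go: {0,1,4,5} 4  {0,2,3,5} 12  {0,3,4,5} 12  {1,3,4,5} 4  {2,3,4,5} 6
  if 0:c drops first: 10 orders
  if 1:a drops first: 30 orders
  if 2:x drops first: 20 orders
heap linearizations: 60

60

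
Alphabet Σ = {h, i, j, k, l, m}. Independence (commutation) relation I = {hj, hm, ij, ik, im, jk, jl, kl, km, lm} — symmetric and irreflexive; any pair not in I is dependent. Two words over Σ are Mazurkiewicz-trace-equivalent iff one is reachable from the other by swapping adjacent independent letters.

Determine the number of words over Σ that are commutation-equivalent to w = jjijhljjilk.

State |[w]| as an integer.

piece 0:j — minimal
piece 1:j rests on {0:j}
piece 2:i — minimal
piece 3:j rests on {1:j}
piece 4:h rests on {2:i}
piece 5:l rests on {4:h}
piece 6:j rests on {3:j}
piece 7:j rests on {6:j}
piece 8:i rests on {5:l}
piece 9:l rests on {8:i}
piece 10:k rests on {4:h}
minimal pieces: {0:j, 2:i}
ways to finish when only these pieces remain (= sum over removing one remaining piece with nothing left below it):
  1 left: {7}→1  {9}→1  {10}→1
  2 left: {6,7}→1  {7,9}→2  {7,10}→2  {8,9}→1  {9,10}→2
  3 left: {3,6,7}→1  {5,8,9}→1  {6,7,9}→3  {6,7,10}→3  {7,8,9}→3  {7,9,10}→6  {8,9,10}→3
  4 left: {1,3,6,7}→1  {3,6,7,9}→4  {3,6,7,10}→4  {5,7,8,9}→4  {5,8,9,10}→4  {6,7,8,9}→6  {6,7,9,10}→12  {7,8,9,10}→12
  5 left: {0,1,3,6,7}→1  {1,3,6,7,9}→5  {1,3,6,7,10}→5  {3,6,7,8,9}→10  {3,6,7,9,10}→20  {4,5,8,9,10}→4  {5,6,7,8,9}→10  {5,7,8,9,10}→20  {6,7,8,9,10}→30
  6 left: {0,1,3,6,7,9}→6  {0,1,3,6,7,10}→6  {1,3,6,7,8,9}→15  {1,3,6,7,9,10}→30  {2,4,5,8,9,10}→4  {3,5,6,7,8,9}→20  {3,6,7,8,9,10}→60  {4,5,7,8,9,10}→24  {5,6,7,8,9,10}→60
  7 left: {0,1,3,6,7,8,9}→21  {0,1,3,6,7,9,10}→42  {1,3,5,6,7,8,9}→35  {1,3,6,7,8,9,10}→105  {2,4,5,7,8,9,10}→28  {3,5,6,7,8,9,10}→140  {4,5,6,7,8,9,10}→84
  8 left: {0,1,3,5,6,7,8,9}→56  {0,1,3,6,7,8,9,10}→168  {1,3,5,6,7,8,9,10}→280  {2,4,5,6,7,8,9,10}→112  {3,4,5,6,7,8,9,10}→224
  9 left: {0,1,3,5,6,7,8,9,10}→504  {1,3,4,5,6,7,8,9,10}→504  {2,3,4,5,6,7,8,9,10}→336
  placing 0:j first → 840 extensions
  placing 2:i first → 1008 extensions
total linear extensions = 1848

1848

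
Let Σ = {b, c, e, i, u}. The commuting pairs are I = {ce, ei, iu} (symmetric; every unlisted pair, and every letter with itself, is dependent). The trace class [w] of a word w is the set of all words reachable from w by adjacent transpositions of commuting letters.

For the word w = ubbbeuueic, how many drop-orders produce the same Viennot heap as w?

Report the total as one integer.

piece 0:u — minimal
piece 1:b rests on {0:u}
piece 2:b rests on {1:b}
piece 3:b rests on {2:b}
piece 4:e rests on {3:b}
piece 5:u rests on {4:e}
piece 6:u rests on {5:u}
piece 7:e rests on {6:u}
piece 8:i rests on {3:b}
piece 9:c rests on {6:u, 8:i}
minimal pieces: {0:u}
ways to finish when only these pieces remain (= sum over removing one remaining piece with nothing left below it):
  1 left: {7}→1  {9}→1
  2 left: {7,9}→2  {8,9}→1
  3 left: {6,7,9}→2  {7,8,9}→3
  4 left: {5,6,7,9}→2  {6,7,8,9}→5
  5 left: {4,5,6,7,9}→2  {5,6,7,8,9}→7
  6 left: {4,5,6,7,8,9}→9
  7 left: {3,4,5,6,7,8,9}→9
  8 left: {2,3,4,5,6,7,8,9}→9
  placing 0:u first → 9 extensions

9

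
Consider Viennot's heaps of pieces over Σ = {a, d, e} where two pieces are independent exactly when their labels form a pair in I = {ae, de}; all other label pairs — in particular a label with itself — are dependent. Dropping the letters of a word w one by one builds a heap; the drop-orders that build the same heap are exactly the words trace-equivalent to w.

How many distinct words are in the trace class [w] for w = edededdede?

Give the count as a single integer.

#0=e has no predecessor
#1=d has no predecessor
#2=e depends on [0:e]
#3=d depends on [1:d]
#4=e depends on [2:e]
#5=d depends on [3:d]
#6=d depends on [5:d]
#7=e depends on [4:e]
#8=d depends on [6:d]
#9=e depends on [7:e]
sources: [0:e, 1:d]
N(rest) = Σ N(rest − s) over sources s of rest; N(one piece) = 1:
  size 1 → [8]=1  [9]=1
  size 2 → [6,8]=1  [7,9]=1  [8,9]=2
  size 3 → [4,7,9]=1  [5,6,8]=1  [6,8,9]=3  [7,8,9]=3
  size 4 → [2,4,7,9]=1  [3,5,6,8]=1  [4,7,8,9]=4  [5,6,8,9]=4  [6,7,8,9]=6
  size 5 → [0,2,4,7,9]=1  [1,3,5,6,8]=1  [2,4,7,8,9]=5  [3,5,6,8,9]=5  [4,6,7,8,9]=10  [5,6,7,8,9]=10
  size 6 → [0,2,4,7,8,9]=6  [1,3,5,6,8,9]=6  [2,4,6,7,8,9]=15  [3,5,6,7,8,9]=15  [4,5,6,7,8,9]=20
  size 7 → [0,2,4,6,7,8,9]=21  [1,3,5,6,7,8,9]=21  [2,4,5,6,7,8,9]=35  [3,4,5,6,7,8,9]=35
  size 8 → [0,2,4,5,6,7,8,9]=56  [1,3,4,5,6,7,8,9]=56  [2,3,4,5,6,7,8,9]=70
  first=0(e) contributes 126
  first=1(d) contributes 126
|[w]| = 252

252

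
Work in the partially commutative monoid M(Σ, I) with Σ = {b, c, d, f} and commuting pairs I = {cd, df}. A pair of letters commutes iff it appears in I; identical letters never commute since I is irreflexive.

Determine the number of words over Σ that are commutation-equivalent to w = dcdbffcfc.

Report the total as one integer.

drop 0:d onto floor
drop 1:c onto floor
drop 2:d onto {0:d}
drop 3:b onto {1:c, 2:d}
drop 4:f onto {3:b}
drop 5:f onto {4:f}
drop 6:c onto {5:f}
drop 7:f onto {6:c}
drop 8:c onto {7:f}
ground layer = {0:d, 1:c}
drop-orders for the pieces not yet dropped (sum over which currently-grounded one goes next):
  1 to go: {8} 1
  2 to go: {7,8} 1
  3 to go: {6,7,8} 1
  4 to go: {5,6,7,8} 1
  5 to go: {4,5,6,7,8} 1
  6 to go: {3,4,5,6,7,8} 1
  7 to go: {1,3,4,5,6,7,8} 1  {2,3,4,5,6,7,8} 1
  if 0:d drops first: 2 orders
  if 1:c drops first: 1 orders
heap linearizations: 3

3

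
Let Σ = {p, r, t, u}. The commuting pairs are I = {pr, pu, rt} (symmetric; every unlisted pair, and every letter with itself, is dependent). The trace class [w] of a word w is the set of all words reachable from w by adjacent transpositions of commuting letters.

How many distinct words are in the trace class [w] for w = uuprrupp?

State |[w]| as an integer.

#0=u has no predecessor
#1=u depends on [0:u]
#2=p has no predecessor
#3=r depends on [1:u]
#4=r depends on [3:r]
#5=u depends on [4:r]
#6=p depends on [2:p]
#7=p depends on [6:p]
sources: [0:u, 2:p]
N(rest) = Σ N(rest − s) over sources s of rest; N(one piece) = 1:
  size 1 → [5]=1  [7]=1
  size 2 → [4,5]=1  [5,7]=2  [6,7]=1
  size 3 → [2,6,7]=1  [3,4,5]=1  [4,5,7]=3  [5,6,7]=3
  size 4 → [1,3,4,5]=1  [2,5,6,7]=4  [3,4,5,7]=4  [4,5,6,7]=6
  size 5 → [0,1,3,4,5]=1  [1,3,4,5,7]=5  [2,4,5,6,7]=10  [3,4,5,6,7]=10
  size 6 → [0,1,3,4,5,7]=6  [1,3,4,5,6,7]=15  [2,3,4,5,6,7]=20
  first=0(u) contributes 35
  first=2(p) contributes 21
|[w]| = 56

56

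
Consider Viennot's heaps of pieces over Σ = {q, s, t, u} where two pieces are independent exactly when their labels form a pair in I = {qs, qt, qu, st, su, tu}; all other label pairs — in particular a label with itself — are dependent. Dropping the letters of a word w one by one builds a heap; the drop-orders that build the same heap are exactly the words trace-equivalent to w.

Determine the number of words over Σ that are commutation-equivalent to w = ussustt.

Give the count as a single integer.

210

piece 0:u — minimal
piece 1:s — minimal
piece 2:s rests on {1:s}
piece 3:u rests on {0:u}
piece 4:s rests on {2:s}
piece 5:t — minimal
piece 6:t rests on {5:t}
minimal pieces: {0:u, 1:s, 5:t}
ways to finish when only these pieces remain (= sum over removing one remaining piece with nothing left below it):
  1 left: {3}→1  {4}→1  {6}→1
  2 left: {0,3}→1  {2,4}→1  {3,4}→2  {3,6}→2  {4,6}→2  {5,6}→1
  3 left: {0,3,4}→3  {0,3,6}→3  {1,2,4}→1  {2,3,4}→3  {2,4,6}→3  {3,4,6}→6  {3,5,6}→3  {4,5,6}→3
  4 left: {0,2,3,4}→6  {0,3,4,6}→12  {0,3,5,6}→6  {1,2,3,4}→4  {1,2,4,6}→4  {2,3,4,6}→12  {2,4,5,6}→6  {3,4,5,6}→12
  5 left: {0,1,2,3,4}→10  {0,2,3,4,6}→30  {0,3,4,5,6}→30  {1,2,3,4,6}→20  {1,2,4,5,6}→10  {2,3,4,5,6}→30
  placing 0:u first → 60 extensions
  placing 1:s first → 90 extensions
  placing 5:t first → 60 extensions
total linear extensions = 210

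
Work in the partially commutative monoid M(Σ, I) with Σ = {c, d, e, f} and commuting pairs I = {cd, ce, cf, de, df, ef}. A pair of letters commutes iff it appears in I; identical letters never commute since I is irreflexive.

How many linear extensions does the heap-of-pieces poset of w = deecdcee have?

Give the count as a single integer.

420

#0=d has no predecessor
#1=e has no predecessor
#2=e depends on [1:e]
#3=c has no predecessor
#4=d depends on [0:d]
#5=c depends on [3:c]
#6=e depends on [2:e]
#7=e depends on [6:e]
sources: [0:d, 1:e, 3:c]
N(rest) = Σ N(rest − s) over sources s of rest; N(one piece) = 1:
  size 1 → [4]=1  [5]=1  [7]=1
  size 2 → [0,4]=1  [3,5]=1  [4,5]=2  [4,7]=2  [5,7]=2  [6,7]=1
  size 3 → [0,4,5]=3  [0,4,7]=3  [2,6,7]=1  [3,4,5]=3  [3,5,7]=3  [4,5,7]=6  [4,6,7]=3  [5,6,7]=3
  size 4 → [0,3,4,5]=6  [0,4,5,7]=12  [0,4,6,7]=6  [1,2,6,7]=1  [2,4,6,7]=4  [2,5,6,7]=4  [3,4,5,7]=12  [3,5,6,7]=6  [4,5,6,7]=12
  size 5 → [0,2,4,6,7]=10  [0,3,4,5,7]=30  [0,4,5,6,7]=30  [1,2,4,6,7]=5  [1,2,5,6,7]=5  [2,3,5,6,7]=10  [2,4,5,6,7]=20  [3,4,5,6,7]=30
  size 6 → [0,1,2,4,6,7]=15  [0,2,4,5,6,7]=60  [0,3,4,5,6,7]=90  [1,2,3,5,6,7]=15  [1,2,4,5,6,7]=30  [2,3,4,5,6,7]=60
  first=0(d) contributes 105
  first=1(e) contributes 210
  first=3(c) contributes 105
|[w]| = 420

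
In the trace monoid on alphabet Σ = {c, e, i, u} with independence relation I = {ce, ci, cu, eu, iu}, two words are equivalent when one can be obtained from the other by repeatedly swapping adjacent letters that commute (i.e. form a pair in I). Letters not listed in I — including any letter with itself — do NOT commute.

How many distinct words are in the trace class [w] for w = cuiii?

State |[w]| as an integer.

#0=c has no predecessor
#1=u has no predecessor
#2=i has no predecessor
#3=i depends on [2:i]
#4=i depends on [3:i]
sources: [0:c, 1:u, 2:i]
N(rest) = Σ N(rest − s) over sources s of rest; N(one piece) = 1:
  size 1 → [0]=1  [1]=1  [4]=1
  size 2 → [0,1]=2  [0,4]=2  [1,4]=2  [3,4]=1
  size 3 → [0,1,4]=6  [0,3,4]=3  [1,3,4]=3  [2,3,4]=1
  first=0(c) contributes 4
  first=1(u) contributes 4
  first=2(i) contributes 12
|[w]| = 20

20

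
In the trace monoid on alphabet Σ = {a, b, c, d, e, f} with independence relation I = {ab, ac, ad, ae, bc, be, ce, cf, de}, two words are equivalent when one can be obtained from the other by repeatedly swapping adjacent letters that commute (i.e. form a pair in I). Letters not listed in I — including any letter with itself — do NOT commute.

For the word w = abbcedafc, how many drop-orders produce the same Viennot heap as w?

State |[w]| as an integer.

#0=a has no predecessor
#1=b has no predecessor
#2=b depends on [1:b]
#3=c has no predecessor
#4=e has no predecessor
#5=d depends on [2:b, 3:c]
#6=a depends on [0:a]
#7=f depends on [4:e, 5:d, 6:a]
#8=c depends on [5:d]
sources: [0:a, 1:b, 3:c, 4:e]
N(rest) = Σ N(rest − s) over sources s of rest; N(one piece) = 1:
  size 1 → [7]=1  [8]=1
  size 2 → [4,7]=1  [6,7]=1  [7,8]=2
  size 3 → [0,6,7]=1  [4,6,7]=2  [4,7,8]=3  [5,7,8]=2  [6,7,8]=3
  size 4 → [0,4,6,7]=3  [0,6,7,8]=4  [2,5,7,8]=2  [3,5,7,8]=2  [4,5,7,8]=5  [4,6,7,8]=8  [5,6,7,8]=5
  size 5 → [0,4,6,7,8]=15  [0,5,6,7,8]=9  [1,2,5,7,8]=2  [2,3,5,7,8]=4  [2,4,5,7,8]=7  [2,5,6,7,8]=7  [3,4,5,7,8]=7  [3,5,6,7,8]=7  [4,5,6,7,8]=18
  size 6 → [0,2,5,6,7,8]=16  [0,3,5,6,7,8]=16  [0,4,5,6,7,8]=42  [1,2,3,5,7,8]=6  [1,2,4,5,7,8]=9  [1,2,5,6,7,8]=9  [2,3,4,5,7,8]=18  [2,3,5,6,7,8]=18  [2,4,5,6,7,8]=32  [3,4,5,6,7,8]=32
  size 7 → [0,1,2,5,6,7,8]=25  [0,2,3,5,6,7,8]=50  [0,2,4,5,6,7,8]=90  [0,3,4,5,6,7,8]=90  [1,2,3,4,5,7,8]=33  [1,2,3,5,6,7,8]=33  [1,2,4,5,6,7,8]=50  [2,3,4,5,6,7,8]=100
  first=0(a) contributes 216
  first=1(b) contributes 330
  first=3(c) contributes 165
  first=4(e) contributes 108
|[w]| = 819

819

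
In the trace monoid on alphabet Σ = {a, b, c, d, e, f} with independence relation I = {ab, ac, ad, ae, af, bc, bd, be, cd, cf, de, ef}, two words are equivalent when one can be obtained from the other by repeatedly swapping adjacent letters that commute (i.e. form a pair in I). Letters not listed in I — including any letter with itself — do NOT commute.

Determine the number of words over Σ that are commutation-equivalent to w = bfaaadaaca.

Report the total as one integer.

840

0(b) covers ∅
1(f) covers 0:b
2(a) covers ∅
3(a) covers 2:a
4(a) covers 3:a
5(d) covers 1:f
6(a) covers 4:a
7(a) covers 6:a
8(c) covers ∅
9(a) covers 7:a
floor of heap: 0:b, 2:a, 8:c
completions by unplaced set U, small U first (add the entries for U minus each lowest piece of U):
  |U|=1: {5}:1  {8}:1  {9}:1
  |U|=2: {1,5}:1  {5,8}:2  {5,9}:2  {7,9}:1  {8,9}:2
  |U|=3: {0,1,5}:1  {1,5,8}:3  {1,5,9}:3  {5,7,9}:3  {5,8,9}:6  {6,7,9}:1  {7,8,9}:3
  |U|=4: {0,1,5,8}:4  {0,1,5,9}:4  {1,5,7,9}:6  {1,5,8,9}:12  {4,6,7,9}:1  {5,6,7,9}:4  {5,7,8,9}:12  {6,7,8,9}:4
  |U|=5: {0,1,5,7,9}:10  {0,1,5,8,9}:20  {1,5,6,7,9}:10  {1,5,7,8,9}:30  {3,4,6,7,9}:1  {4,5,6,7,9}:5  {4,6,7,8,9}:5  {5,6,7,8,9}:20
  |U|=6: {0,1,5,6,7,9}:20  {0,1,5,7,8,9}:60  {1,4,5,6,7,9}:15  {1,5,6,7,8,9}:60  {2,3,4,6,7,9}:1  {3,4,5,6,7,9}:6  {3,4,6,7,8,9}:6  {4,5,6,7,8,9}:30
  |U|=7: {0,1,4,5,6,7,9}:35  {0,1,5,6,7,8,9}:140  {1,3,4,5,6,7,9}:21  {1,4,5,6,7,8,9}:105  {2,3,4,5,6,7,9}:7  {2,3,4,6,7,8,9}:7  {3,4,5,6,7,8,9}:42
  |U|=8: {0,1,3,4,5,6,7,9}:56  {0,1,4,5,6,7,8,9}:280  {1,2,3,4,5,6,7,9}:28  {1,3,4,5,6,7,8,9}:168  {2,3,4,5,6,7,8,9}:56
  start at 0(b): 252
  start at 2(a): 504
  start at 8(c): 84
sum over floor = 840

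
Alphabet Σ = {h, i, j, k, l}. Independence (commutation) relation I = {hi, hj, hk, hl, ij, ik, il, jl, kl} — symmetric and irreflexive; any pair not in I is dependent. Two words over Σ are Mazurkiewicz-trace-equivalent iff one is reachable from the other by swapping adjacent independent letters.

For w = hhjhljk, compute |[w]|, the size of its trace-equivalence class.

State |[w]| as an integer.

140

#0=h has no predecessor
#1=h depends on [0:h]
#2=j has no predecessor
#3=h depends on [1:h]
#4=l has no predecessor
#5=j depends on [2:j]
#6=k depends on [5:j]
sources: [0:h, 2:j, 4:l]
N(rest) = Σ N(rest − s) over sources s of rest; N(one piece) = 1:
  size 1 → [3]=1  [4]=1  [6]=1
  size 2 → [1,3]=1  [3,4]=2  [3,6]=2  [4,6]=2  [5,6]=1
  size 3 → [0,1,3]=1  [1,3,4]=3  [1,3,6]=3  [2,5,6]=1  [3,4,6]=6  [3,5,6]=3  [4,5,6]=3
  size 4 → [0,1,3,4]=4  [0,1,3,6]=4  [1,3,4,6]=12  [1,3,5,6]=6  [2,3,5,6]=4  [2,4,5,6]=4  [3,4,5,6]=12
  size 5 → [0,1,3,4,6]=20  [0,1,3,5,6]=10  [1,2,3,5,6]=10  [1,3,4,5,6]=30  [2,3,4,5,6]=20
  first=0(h) contributes 60
  first=2(j) contributes 60
  first=4(l) contributes 20
|[w]| = 140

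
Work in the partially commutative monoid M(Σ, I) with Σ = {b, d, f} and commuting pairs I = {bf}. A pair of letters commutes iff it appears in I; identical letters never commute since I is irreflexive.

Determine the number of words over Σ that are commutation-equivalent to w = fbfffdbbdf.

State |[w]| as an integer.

piece 0:f — minimal
piece 1:b — minimal
piece 2:f rests on {0:f}
piece 3:f rests on {2:f}
piece 4:f rests on {3:f}
piece 5:d rests on {1:b, 4:f}
piece 6:b rests on {5:d}
piece 7:b rests on {6:b}
piece 8:d rests on {7:b}
piece 9:f rests on {8:d}
minimal pieces: {0:f, 1:b}
ways to finish when only these pieces remain (= sum over removing one remaining piece with nothing left below it):
  1 left: {9}→1
  2 left: {8,9}→1
  3 left: {7,8,9}→1
  4 left: {6,7,8,9}→1
  5 left: {5,6,7,8,9}→1
  6 left: {1,5,6,7,8,9}→1  {4,5,6,7,8,9}→1
  7 left: {1,4,5,6,7,8,9}→2  {3,4,5,6,7,8,9}→1
  8 left: {1,3,4,5,6,7,8,9}→3  {2,3,4,5,6,7,8,9}→1
  placing 0:f first → 4 extensions
  placing 1:b first → 1 extensions
total linear extensions = 5

5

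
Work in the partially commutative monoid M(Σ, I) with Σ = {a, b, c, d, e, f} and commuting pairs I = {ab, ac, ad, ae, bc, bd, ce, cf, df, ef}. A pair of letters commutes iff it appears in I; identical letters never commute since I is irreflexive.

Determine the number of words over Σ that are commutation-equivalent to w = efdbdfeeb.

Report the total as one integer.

34

#0=e has no predecessor
#1=f has no predecessor
#2=d depends on [0:e]
#3=b depends on [0:e, 1:f]
#4=d depends on [2:d]
#5=f depends on [3:b]
#6=e depends on [3:b, 4:d]
#7=e depends on [6:e]
#8=b depends on [5:f, 7:e]
sources: [0:e, 1:f]
N(rest) = Σ N(rest − s) over sources s of rest; N(one piece) = 1:
  size 1 → [8]=1
  size 2 → [5,8]=1  [7,8]=1
  size 3 → [5,7,8]=2  [6,7,8]=1
  size 4 → [4,6,7,8]=1  [5,6,7,8]=3
  size 5 → [2,4,6,7,8]=1  [3,5,6,7,8]=3  [4,5,6,7,8]=4
  size 6 → [1,3,5,6,7,8]=3  [2,4,5,6,7,8]=5  [3,4,5,6,7,8]=7
  size 7 → [1,3,4,5,6,7,8]=10  [2,3,4,5,6,7,8]=12
  first=0(e) contributes 22
  first=1(f) contributes 12
|[w]| = 34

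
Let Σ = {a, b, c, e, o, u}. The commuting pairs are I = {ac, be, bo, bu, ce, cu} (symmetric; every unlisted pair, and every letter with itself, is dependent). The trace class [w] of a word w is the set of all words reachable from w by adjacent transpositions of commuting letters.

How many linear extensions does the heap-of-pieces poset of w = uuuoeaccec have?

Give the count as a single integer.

drop 0:u onto floor
drop 1:u onto {0:u}
drop 2:u onto {1:u}
drop 3:o onto {2:u}
drop 4:e onto {3:o}
drop 5:a onto {4:e}
drop 6:c onto {3:o}
drop 7:c onto {6:c}
drop 8:e onto {5:a}
drop 9:c onto {7:c}
ground layer = {0:u}
drop-orders for the pieces not yet dropped (sum over which currently-grounded one goes next):
  1 to go: {8} 1  {9} 1
  2 to go: {5,8} 1  {7,9} 1  {8,9} 2
  3 to go: {4,5,8} 1  {5,8,9} 3  {6,7,9} 1  {7,8,9} 3
  4 to go: {4,5,8,9} 4  {5,7,8,9} 6  {6,7,8,9} 4
  5 to go: {4,5,7,8,9} 10  {5,6,7,8,9} 10
  6 to go: {4,5,6,7,8,9} 20
  7 to go: {3,4,5,6,7,8,9} 20
  8 to go: {2,3,4,5,6,7,8,9} 20
  if 0:u drops first: 20 orders

20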